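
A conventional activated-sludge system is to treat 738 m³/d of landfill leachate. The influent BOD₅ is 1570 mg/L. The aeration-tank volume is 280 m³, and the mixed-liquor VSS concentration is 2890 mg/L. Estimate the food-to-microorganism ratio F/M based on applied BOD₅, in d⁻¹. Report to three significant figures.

F/M = Q·S₀ / (V·X) = 738 × 1570 / (280.0 × 2890) = 1.432 g BOD₅·(g VSS·d)⁻¹.

F/M ≈ 1.43 d⁻¹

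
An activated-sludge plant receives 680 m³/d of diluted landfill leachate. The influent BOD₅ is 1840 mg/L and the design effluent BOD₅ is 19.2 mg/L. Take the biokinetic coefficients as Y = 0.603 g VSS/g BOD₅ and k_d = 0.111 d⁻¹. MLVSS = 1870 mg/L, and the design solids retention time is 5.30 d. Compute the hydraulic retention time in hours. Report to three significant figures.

τ ≈ 47.0 h

Rearranging the biomass balance for a CMAS with decay, V = Y·Q·ΔS·θ_c / [X·(1+k_d θ_c)] = 0.603 × 680 × (1840 − 19.2) × 5.30 / [1870 × (1 + 0.111 × 5.30)] = 3.96×10^6 / 2970 = 1332 m³.
τ = V/Q = 1332/680 = 1.959 d, or 47.02 h.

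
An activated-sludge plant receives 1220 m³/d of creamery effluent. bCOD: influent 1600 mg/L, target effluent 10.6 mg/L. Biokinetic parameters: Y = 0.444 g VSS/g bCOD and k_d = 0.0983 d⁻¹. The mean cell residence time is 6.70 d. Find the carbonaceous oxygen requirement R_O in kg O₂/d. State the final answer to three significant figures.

R_O ≈ 1200 kg O₂/d

The observed yield is Y_obs = Y/(1 + k_d·θ_c) = 0.444 / (1 + 0.0983 × 6.70) = 0.444 / 1.659 = 0.2677 g VSS per g bCOD removed.
Substrate removed = Q·(S₀ − S) = 1220 m³/d × (1600 − 10.6) g/m³ = 1.94×10^6 g/d = 1939 kg/d.
Biomass synthesised: P_X = Y_obs × 1939 = 519.1 kg VSS/d.
R_O = Q·(S₀ − S) − 1.42·P_X = 1939 − 1.42 × 519.1 = 1202 kg O₂/d.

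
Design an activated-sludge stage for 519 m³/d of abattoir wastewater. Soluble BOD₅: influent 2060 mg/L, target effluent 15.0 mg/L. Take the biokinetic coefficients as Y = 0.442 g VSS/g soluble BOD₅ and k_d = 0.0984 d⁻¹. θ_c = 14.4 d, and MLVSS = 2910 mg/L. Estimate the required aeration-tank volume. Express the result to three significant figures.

V ≈ 960 m³

From the SRT design equation V = Y Q (S₀−S) θ_c / [X (1 + k_d θ_c)] = 0.442 × 519 × (2060 − 15.0) × 14.4 / [2910 × (1 + 0.0984 × 14.4)] = 6.76×10^6 / 7033 = 960.5 m³.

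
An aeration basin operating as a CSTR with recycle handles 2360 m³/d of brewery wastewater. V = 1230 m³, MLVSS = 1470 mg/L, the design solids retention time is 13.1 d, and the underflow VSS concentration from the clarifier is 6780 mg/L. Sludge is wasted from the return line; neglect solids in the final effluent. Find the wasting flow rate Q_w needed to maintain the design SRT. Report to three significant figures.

Q_w ≈ 20.4 m³/d

Q_w = (V·X)/(θ_c X_r) = 1230 × 1470 / (13.1 × 6780) = 20.36 m³/d.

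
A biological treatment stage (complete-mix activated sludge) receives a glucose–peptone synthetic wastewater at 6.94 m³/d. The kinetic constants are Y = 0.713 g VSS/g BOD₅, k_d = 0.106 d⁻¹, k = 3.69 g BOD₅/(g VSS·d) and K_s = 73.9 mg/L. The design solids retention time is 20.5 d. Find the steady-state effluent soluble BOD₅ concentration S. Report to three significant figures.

From the Monod/SRT balance for a CMAS, S = K_s·(1+k_d θ_c)/[θ_c·(Y k − k_d) − 1] = 73.9 × (1 + 0.106 × 20.5) / [20.5 × (0.713 × 3.69 − 0.106) − 1] = 234.5 / 50.76 = 4.619 mg/L.

S ≈ 4.62 mg/L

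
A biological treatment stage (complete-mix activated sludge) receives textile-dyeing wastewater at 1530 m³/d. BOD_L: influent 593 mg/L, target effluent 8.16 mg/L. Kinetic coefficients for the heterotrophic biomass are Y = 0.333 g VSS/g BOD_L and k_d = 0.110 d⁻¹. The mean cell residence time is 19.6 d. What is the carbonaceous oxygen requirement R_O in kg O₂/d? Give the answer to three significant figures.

The observed yield is Y_obs = Y/(1 + k_d·θ_c) = 0.333 / (1 + 0.110 × 19.6) = 0.333 / 3.156 = 0.1055 g VSS per g BOD_L removed.
Q·(S₀ − S) = 1530 × (593 − 8.16) × 10⁻³ = 894.8 kg/d removed.
Biomass synthesised: P_X = Y_obs × 894.8 = 94.41 kg VSS/d.
R_O = Q·ΔS − 1.42 P_X = 894.8 − 134.1 = 760.7 kg O₂/d.

R_O ≈ 761 kg O₂/d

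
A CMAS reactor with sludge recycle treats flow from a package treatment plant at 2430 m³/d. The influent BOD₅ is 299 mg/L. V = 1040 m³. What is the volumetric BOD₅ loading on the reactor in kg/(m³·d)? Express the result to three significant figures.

L_v ≈ 0.699 kg BOD₅/(m³·d)

Volumetric loading L_v = Q·S₀ / V = 2430 × 299 g/m³ / 1040 m³ = 698.6 g/(m³·d) = 0.6986 kg BOD₅/(m³·d).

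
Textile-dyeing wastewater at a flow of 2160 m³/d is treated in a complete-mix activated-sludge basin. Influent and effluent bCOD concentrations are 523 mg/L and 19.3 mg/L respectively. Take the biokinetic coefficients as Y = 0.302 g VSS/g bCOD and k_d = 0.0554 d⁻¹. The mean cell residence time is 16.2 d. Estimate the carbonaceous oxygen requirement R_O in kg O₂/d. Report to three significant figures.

Observed yield with endogenous decay: Y_obs = Y / (1 + k_d·θ_c) = 0.302 / (1 + 0.0554 × 16.2) = 0.302 / 1.897 = 0.1592 g VSS/g bCOD.
Q·(S₀ − S) = 2160 × (523 − 19.3) × 10⁻³ = 1088 kg/d removed.
Net sludge production P_X = 0.1592 × 1088 = 173.2 kg VSS/d.
R_O = Q·(S₀ − S) − 1.42·P_X = 1088 − 1.42 × 173.2 = 842.1 kg O₂/d.

R_O ≈ 842 kg O₂/d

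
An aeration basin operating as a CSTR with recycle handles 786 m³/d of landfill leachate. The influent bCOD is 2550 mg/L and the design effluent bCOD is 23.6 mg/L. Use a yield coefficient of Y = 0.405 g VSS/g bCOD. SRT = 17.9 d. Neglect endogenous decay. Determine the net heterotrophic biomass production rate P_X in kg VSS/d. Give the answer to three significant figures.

With endogenous decay neglected, the observed yield equals the true yield: Y_obs = Y = 0.405 g VSS/g bCOD.
Q·(S₀ − S) = 786 × (2550 − 23.6) × 10⁻³ = 1986 kg/d removed.
So the net sludge growth is P_X = 0.4050 × 1986 = 804.2 kg VSS/d.

P_X ≈ 804 kg VSS/d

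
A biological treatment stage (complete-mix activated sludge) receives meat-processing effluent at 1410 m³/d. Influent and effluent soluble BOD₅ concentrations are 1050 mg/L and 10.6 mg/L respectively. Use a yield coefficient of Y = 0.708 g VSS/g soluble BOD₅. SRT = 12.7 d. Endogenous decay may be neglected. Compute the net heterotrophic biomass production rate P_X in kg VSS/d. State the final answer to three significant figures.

P_X ≈ 1040 kg VSS/d

Since k_d ≈ 0, Y_obs = Y = 0.708 g VSS/g soluble BOD₅.
Q·(S₀ − S) = 1410 × (1050 − 10.6) × 10⁻³ = 1466 kg/d removed.
Net biomass production P_X = Y_obs × Q·(S₀ − S) = 0.7080 × 1466 = 1038 kg VSS/d.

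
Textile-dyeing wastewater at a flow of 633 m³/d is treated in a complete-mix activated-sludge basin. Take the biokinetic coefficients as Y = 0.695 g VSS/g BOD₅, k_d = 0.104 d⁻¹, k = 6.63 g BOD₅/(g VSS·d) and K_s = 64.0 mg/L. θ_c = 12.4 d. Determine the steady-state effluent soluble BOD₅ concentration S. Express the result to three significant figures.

For a completely mixed reactor with recycle the Lawrence–McCarty relation gives S = K_s·(1 + k_d·θ_c) / [θ_c·(Y·k − k_d) − 1] = 64.0 × (1 + 0.104 × 12.4) / [12.4 × (0.695 × 6.63 − 0.104) − 1] = 146.5 / 54.85 = 2.672 mg/L.

S ≈ 2.67 mg/L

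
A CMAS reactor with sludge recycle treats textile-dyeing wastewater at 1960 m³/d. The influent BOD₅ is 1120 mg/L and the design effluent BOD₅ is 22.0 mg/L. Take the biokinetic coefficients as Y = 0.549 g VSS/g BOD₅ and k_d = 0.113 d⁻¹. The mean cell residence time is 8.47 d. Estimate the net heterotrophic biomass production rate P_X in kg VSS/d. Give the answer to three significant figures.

Observed yield with endogenous decay: Y_obs = Y / (1 + k_d·θ_c) = 0.549 / (1 + 0.113 × 8.47) = 0.549 / 1.957 = 0.2805 g VSS/g BOD₅.
Q·(S₀ − S) = 1960 × (1120 − 22.0) × 10⁻³ = 2152 kg/d removed.
P_X = Y_obs · Q(S₀ − S) = 0.2805 × 2152 = 603.7 kg VSS/d.

P_X ≈ 604 kg VSS/d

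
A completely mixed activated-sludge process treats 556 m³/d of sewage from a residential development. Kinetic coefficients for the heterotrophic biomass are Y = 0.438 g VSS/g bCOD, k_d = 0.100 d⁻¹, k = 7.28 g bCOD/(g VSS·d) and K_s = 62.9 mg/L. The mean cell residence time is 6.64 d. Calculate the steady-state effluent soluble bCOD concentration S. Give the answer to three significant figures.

From the Monod/SRT balance for a CMAS, S = K_s·(1+k_d θ_c)/[θ_c·(Y k − k_d) − 1] = 62.9 × (1 + 0.100 × 6.64) / [6.64 × (0.438 × 7.28 − 0.100) − 1] = 104.7 / 19.51 = 5.365 mg/L.

S ≈ 5.37 mg/L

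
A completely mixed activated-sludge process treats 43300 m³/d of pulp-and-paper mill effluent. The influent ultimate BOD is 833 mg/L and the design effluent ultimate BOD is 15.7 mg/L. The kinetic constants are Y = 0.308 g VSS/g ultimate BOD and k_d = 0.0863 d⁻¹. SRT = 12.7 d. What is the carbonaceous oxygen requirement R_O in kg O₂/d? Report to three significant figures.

R_O ≈ 28000 kg O₂/d

Correct the yield for decay: Y_obs = Y/(1 + k_d θ_c) = 0.308 / (1 + 0.0863 × 12.7) = 0.308 / 2.096 = 0.1469.
Q·(S₀ − S) = 43300 × (833 − 15.7) × 10⁻³ = 35389 kg/d removed.
Net sludge production P_X = 0.1469 × 35389 = 5200 kg VSS/d.
Carbonaceous O₂ demand = substrate oxidised − cell-mass equivalent = 35389 − 1.42 × 5200 = 28005 kg O₂/d.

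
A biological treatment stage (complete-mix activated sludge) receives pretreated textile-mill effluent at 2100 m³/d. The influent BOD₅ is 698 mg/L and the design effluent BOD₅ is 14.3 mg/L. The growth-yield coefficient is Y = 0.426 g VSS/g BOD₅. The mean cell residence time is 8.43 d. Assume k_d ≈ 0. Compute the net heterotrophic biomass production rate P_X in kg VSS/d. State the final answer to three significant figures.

P_X ≈ 612 kg VSS/d

Since k_d ≈ 0, Y_obs = Y = 0.426 g VSS/g BOD₅.
Q·(S₀ − S) = 2100 × (698 − 14.3) × 10⁻³ = 1436 kg/d removed.
P_X = Y_obs · Q(S₀ − S) = 0.4260 × 1436 = 611.6 kg VSS/d.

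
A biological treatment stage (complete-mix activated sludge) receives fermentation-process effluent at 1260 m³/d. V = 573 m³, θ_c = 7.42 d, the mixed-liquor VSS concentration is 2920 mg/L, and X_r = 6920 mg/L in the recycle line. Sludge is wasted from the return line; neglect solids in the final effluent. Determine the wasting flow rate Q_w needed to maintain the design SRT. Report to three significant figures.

Q_w ≈ 32.6 m³/d

Wasting from the return line (neglecting effluent solids): Q_w = V·X / (θ_c·X_r) = 573.0 × 2920 / (7.42 × 6920) = 32.59 m³/d.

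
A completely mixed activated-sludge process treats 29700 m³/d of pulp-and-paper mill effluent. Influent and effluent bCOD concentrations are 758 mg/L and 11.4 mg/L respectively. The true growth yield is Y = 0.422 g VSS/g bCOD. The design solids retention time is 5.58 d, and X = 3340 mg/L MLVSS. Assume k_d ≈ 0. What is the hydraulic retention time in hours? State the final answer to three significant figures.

τ ≈ 12.6 h

With k_d = 0 the design equation reduces to V = Y Q (S₀−S) θ_c / X = 0.422 × 29700 × (758 − 11.4) × 5.58 / 3340 = 15633 m³.
Hydraulic retention time τ = V/Q = 15633 / 29700 = 0.5264 d = 12.63 h.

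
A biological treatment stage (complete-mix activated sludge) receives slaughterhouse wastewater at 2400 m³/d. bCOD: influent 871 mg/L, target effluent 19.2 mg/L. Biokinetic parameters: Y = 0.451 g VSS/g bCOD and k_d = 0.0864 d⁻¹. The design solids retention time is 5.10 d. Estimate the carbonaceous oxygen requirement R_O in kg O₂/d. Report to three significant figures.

Correct the yield for decay: Y_obs = Y/(1 + k_d θ_c) = 0.451 / (1 + 0.0864 × 5.10) = 0.451 / 1.441 = 0.3131.
Q·(S₀ − S) = 2400 × (871 − 19.2) × 10⁻³ = 2044 kg/d removed.
Biomass synthesised: P_X = Y_obs × 2044 = 640.0 kg VSS/d.
Carbonaceous O₂ demand = substrate oxidised − cell-mass equivalent = 2044 − 1.42 × 640.0 = 1136 kg O₂/d.

R_O ≈ 1140 kg O₂/d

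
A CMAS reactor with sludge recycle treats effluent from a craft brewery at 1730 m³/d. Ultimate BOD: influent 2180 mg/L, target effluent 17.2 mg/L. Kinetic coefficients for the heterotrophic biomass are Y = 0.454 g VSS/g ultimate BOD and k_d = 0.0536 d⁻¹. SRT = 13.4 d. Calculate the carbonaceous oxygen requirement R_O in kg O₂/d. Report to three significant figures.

Y_obs = Y / (1 + k_d θ_c) = 0.454 / (1 + 0.0536 × 13.4) = 0.454 / 1.718 = 0.2642.
ΔS = 2180 − 17.2 = 2163 mg/L, so the substrate removal rate is 1730 × 2163/1000 = 3742 kg ultimate BOD/d.
Biomass synthesised: P_X = Y_obs × 3742 = 988.6 kg VSS/d.
R_O = Q·ΔS − 1.42 P_X = 3742 − 1404 = 2338 kg O₂/d.

R_O ≈ 2340 kg O₂/d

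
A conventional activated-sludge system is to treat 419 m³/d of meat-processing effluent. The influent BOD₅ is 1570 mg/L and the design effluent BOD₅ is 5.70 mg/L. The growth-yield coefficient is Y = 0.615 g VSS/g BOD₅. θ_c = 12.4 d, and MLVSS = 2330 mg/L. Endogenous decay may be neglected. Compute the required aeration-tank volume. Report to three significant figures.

V ≈ 2150 m³

V·X = Y·Q·ΔS·θ_c gives V = 0.615 × 419 × (1570 − 5.70) × 12.4 / 2330 = 2145 m³.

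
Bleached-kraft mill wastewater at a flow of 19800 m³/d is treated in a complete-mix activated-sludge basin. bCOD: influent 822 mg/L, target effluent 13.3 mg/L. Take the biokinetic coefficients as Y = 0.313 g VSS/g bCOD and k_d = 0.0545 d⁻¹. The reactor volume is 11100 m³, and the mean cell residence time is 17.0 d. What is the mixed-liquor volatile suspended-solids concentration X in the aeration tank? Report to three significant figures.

X ≈ 3980 mg/L

X = Y·Q·ΔS·θ_c / [V·(1 + k_d θ_c)] = 0.313 × 19800 × (822 − 13.3) × 17.0 / [11100 × (1 + 0.0545 × 17.0)] = 3984 mg/L.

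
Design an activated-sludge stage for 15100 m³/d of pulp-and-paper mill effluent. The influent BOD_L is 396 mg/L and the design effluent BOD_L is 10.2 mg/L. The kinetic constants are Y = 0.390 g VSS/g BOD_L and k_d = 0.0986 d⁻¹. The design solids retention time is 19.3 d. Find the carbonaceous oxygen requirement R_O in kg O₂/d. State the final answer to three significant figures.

R_O ≈ 4710 kg O₂/d

Correct the yield for decay: Y_obs = Y/(1 + k_d θ_c) = 0.390 / (1 + 0.0986 × 19.3) = 0.390 / 2.903 = 0.1343.
ΔS = 396 − 10.2 = 385.8 mg/L, so the substrate removal rate is 15100 × 385.8/1000 = 5826 kg BOD_L/d.
Net sludge production P_X = 0.1343 × 5826 = 782.6 kg VSS/d.
Carbonaceous O₂ demand = substrate oxidised − cell-mass equivalent = 5826 − 1.42 × 782.6 = 4714 kg O₂/d.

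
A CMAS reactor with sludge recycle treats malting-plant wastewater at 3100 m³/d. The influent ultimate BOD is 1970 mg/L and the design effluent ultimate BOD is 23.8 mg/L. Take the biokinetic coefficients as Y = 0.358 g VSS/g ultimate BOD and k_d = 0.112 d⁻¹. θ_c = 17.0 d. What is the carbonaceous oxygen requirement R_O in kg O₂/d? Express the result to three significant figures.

R_O ≈ 4980 kg O₂/d

Y_obs = Y / (1 + k_d θ_c) = 0.358 / (1 + 0.112 × 17.0) = 0.358 / 2.904 = 0.1233.
ΔS = 1970 − 23.8 = 1946 mg/L, so the substrate removal rate is 3100 × 1946/1000 = 6033 kg ultimate BOD/d.
Net sludge production P_X = 0.1233 × 6033 = 743.8 kg VSS/d.
R_O = Q·(S₀ − S) − 1.42·P_X = 6033 − 1.42 × 743.8 = 4977 kg O₂/d.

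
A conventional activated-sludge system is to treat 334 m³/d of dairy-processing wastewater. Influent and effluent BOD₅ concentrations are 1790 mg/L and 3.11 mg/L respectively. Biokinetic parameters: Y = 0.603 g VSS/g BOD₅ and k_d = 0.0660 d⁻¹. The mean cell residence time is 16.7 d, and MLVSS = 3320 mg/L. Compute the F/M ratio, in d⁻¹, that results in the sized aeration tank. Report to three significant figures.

F/M ≈ 0.209 d⁻¹

From the SRT design equation V = Y Q (S₀−S) θ_c / [X (1 + k_d θ_c)] = 0.603 × 334 × (1790 − 3.11) × 16.7 / [3320 × (1 + 0.0660 × 16.7)] = 6.01×10^6 / 6979 = 861.1 m³.
F/M = applied load / biomass = Q·S₀/(V·X) = 334 × 1790 / (861.1 × 3320) = 0.2091 d⁻¹.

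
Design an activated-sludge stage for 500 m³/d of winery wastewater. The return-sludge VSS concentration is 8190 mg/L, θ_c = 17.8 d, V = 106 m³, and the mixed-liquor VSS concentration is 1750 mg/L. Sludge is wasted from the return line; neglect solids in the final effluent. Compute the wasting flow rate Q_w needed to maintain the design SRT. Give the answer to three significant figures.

Wasting from the return line (neglecting effluent solids): Q_w = V·X / (θ_c·X_r) = 106.0 × 1750 / (17.8 × 8190) = 1.272 m³/d.

Q_w ≈ 1.27 m³/d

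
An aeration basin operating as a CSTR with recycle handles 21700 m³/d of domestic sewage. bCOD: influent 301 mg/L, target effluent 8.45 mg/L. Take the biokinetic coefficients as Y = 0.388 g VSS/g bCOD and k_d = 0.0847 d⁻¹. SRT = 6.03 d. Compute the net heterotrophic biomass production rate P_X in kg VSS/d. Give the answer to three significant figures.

Observed yield with endogenous decay: Y_obs = Y / (1 + k_d·θ_c) = 0.388 / (1 + 0.0847 × 6.03) = 0.388 / 1.511 = 0.2568 g VSS/g bCOD.
Substrate removed = Q·(S₀ − S) = 21700 m³/d × (301 − 8.45) g/m³ = 6.35×10^6 g/d = 6348 kg/d.
So the net sludge growth is P_X = 0.2568 × 6348 = 1630 kg VSS/d.

P_X ≈ 1630 kg VSS/d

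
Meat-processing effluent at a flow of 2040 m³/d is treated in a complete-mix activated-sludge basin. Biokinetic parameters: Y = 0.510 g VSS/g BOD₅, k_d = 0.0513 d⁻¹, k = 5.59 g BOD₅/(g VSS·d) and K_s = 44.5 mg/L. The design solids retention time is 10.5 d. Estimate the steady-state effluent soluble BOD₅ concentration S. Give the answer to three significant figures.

S ≈ 2.41 mg/L

From the Monod/SRT balance for a CMAS, S = K_s·(1+k_d θ_c)/[θ_c·(Y k − k_d) − 1] = 44.5 × (1 + 0.0513 × 10.5) / [10.5 × (0.510 × 5.59 − 0.0513) − 1] = 68.47 / 28.40 = 2.411 mg/L.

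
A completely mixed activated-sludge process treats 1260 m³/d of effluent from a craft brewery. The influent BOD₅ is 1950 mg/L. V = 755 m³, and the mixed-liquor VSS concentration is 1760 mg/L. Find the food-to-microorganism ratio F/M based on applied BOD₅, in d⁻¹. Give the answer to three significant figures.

Food-to-microorganism ratio F/M = Q S₀ / (V X) = 1260 × 1950 / (755.0 × 1760) = 1.849 d⁻¹.

F/M ≈ 1.85 d⁻¹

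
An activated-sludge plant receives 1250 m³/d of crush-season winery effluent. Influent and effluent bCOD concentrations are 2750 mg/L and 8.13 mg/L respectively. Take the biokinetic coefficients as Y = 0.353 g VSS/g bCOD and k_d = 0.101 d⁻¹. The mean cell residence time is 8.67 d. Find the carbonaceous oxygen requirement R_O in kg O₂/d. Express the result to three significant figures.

R_O ≈ 2510 kg O₂/d

Observed yield with endogenous decay: Y_obs = Y / (1 + k_d·θ_c) = 0.353 / (1 + 0.101 × 8.67) = 0.353 / 1.876 = 0.1882 g VSS/g bCOD.
Mass of bCOD removed per day: Q(S₀ − S) = 1250 × 2742 g/m³ = 3427 kg/d.
Net sludge production P_X = 0.1882 × 3427 = 645.0 kg VSS/d.
R_O = Q·ΔS − 1.42 P_X = 3427 − 915.9 = 2511 kg O₂/d.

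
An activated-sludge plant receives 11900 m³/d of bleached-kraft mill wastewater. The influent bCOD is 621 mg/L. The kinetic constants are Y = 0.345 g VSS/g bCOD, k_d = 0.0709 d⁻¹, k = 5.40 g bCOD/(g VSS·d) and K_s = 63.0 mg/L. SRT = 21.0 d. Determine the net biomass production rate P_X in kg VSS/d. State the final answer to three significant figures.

P_X ≈ 1020 kg VSS/d

For a completely mixed reactor with recycle the Lawrence–McCarty relation gives S = K_s·(1 + k_d·θ_c) / [θ_c·(Y·k − k_d) − 1] = 63.0 × (1 + 0.0709 × 21.0) / [21.0 × (0.345 × 5.40 − 0.0709) − 1] = 156.8 / 36.63 = 4.280 mg/L.
The observed yield is Y_obs = Y/(1 + k_d·θ_c) = 0.345 / (1 + 0.0709 × 21.0) = 0.345 / 2.489 = 0.1386 g VSS per g bCOD removed.
ΔS = 621 − 4.28 = 616.7 mg/L, so the substrate removal rate is 11900 × 616.7/1000 = 7339 kg bCOD/d.
So the net sludge growth is P_X = 0.1386 × 7339 = 1017 kg VSS/d.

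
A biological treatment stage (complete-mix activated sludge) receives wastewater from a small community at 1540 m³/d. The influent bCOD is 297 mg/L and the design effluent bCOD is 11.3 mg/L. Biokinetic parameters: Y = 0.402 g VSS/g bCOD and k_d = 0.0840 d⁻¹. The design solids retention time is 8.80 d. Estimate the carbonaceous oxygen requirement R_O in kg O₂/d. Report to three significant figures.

R_O ≈ 296 kg O₂/d

The observed yield is Y_obs = Y/(1 + k_d·θ_c) = 0.402 / (1 + 0.0840 × 8.80) = 0.402 / 1.739 = 0.2311 g VSS per g bCOD removed.
ΔS = 297 − 11.3 = 285.7 mg/L, so the substrate removal rate is 1540 × 285.7/1000 = 440.0 kg bCOD/d.
Net sludge production P_X = 0.2311 × 440.0 = 101.7 kg VSS/d.
R_O = Q·ΔS − 1.42 P_X = 440.0 − 144.4 = 295.6 kg O₂/d.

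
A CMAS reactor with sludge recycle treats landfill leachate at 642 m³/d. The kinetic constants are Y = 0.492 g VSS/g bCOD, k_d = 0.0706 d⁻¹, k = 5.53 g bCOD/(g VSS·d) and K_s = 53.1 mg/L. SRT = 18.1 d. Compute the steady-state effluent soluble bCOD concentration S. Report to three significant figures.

S ≈ 2.58 mg/L

From the Monod/SRT balance for a CMAS, S = K_s·(1+k_d θ_c)/[θ_c·(Y k − k_d) − 1] = 53.1 × (1 + 0.0706 × 18.1) / [18.1 × (0.492 × 5.53 − 0.0706) − 1] = 121.0 / 46.97 = 2.575 mg/L.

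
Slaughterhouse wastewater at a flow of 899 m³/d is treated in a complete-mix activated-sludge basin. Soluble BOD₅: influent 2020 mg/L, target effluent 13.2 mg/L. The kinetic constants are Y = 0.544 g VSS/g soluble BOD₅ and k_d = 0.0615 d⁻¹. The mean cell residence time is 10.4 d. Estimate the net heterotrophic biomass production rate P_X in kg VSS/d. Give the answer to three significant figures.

Observed yield with endogenous decay: Y_obs = Y / (1 + k_d·θ_c) = 0.544 / (1 + 0.0615 × 10.4) = 0.544 / 1.640 = 0.3318 g VSS/g soluble BOD₅.
Mass of soluble BOD₅ removed per day: Q(S₀ − S) = 899 × 2007 g/m³ = 1804 kg/d.
So the net sludge growth is P_X = 0.3318 × 1804 = 598.6 kg VSS/d.

P_X ≈ 599 kg VSS/d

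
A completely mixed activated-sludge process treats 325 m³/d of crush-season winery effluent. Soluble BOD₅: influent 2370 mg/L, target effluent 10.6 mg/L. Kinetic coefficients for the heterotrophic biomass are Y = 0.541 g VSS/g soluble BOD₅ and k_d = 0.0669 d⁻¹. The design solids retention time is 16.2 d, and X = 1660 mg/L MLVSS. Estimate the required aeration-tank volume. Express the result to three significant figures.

Rearranging the biomass balance for a CMAS with decay, V = Y·Q·ΔS·θ_c / [X·(1+k_d θ_c)] = 0.541 × 325 × (2370 − 10.6) × 16.2 / [1660 × (1 + 0.0669 × 16.2)] = 6.72×10^6 / 3459 = 1943 m³.

V ≈ 1940 m³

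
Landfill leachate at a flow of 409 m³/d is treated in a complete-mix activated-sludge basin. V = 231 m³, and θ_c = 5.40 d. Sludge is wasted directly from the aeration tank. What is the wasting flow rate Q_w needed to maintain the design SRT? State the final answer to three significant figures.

Q_w ≈ 42.8 m³/d

With mixed-liquor wasting, θ_c = V/Q_w, so Q_w = V/θ_c = 231.0/5.40 = 42.78 m³/d.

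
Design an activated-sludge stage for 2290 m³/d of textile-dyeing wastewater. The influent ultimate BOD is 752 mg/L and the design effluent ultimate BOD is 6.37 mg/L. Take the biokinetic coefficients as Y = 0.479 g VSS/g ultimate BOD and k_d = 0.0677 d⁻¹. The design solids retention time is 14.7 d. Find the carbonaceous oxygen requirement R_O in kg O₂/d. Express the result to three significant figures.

Correct the yield for decay: Y_obs = Y/(1 + k_d θ_c) = 0.479 / (1 + 0.0677 × 14.7) = 0.479 / 1.995 = 0.2401.
Substrate removed = Q·(S₀ − S) = 2290 m³/d × (752 − 6.37) g/m³ = 1.71×10^6 g/d = 1707 kg/d.
P_X = Y_obs·Q·(S₀ − S) = 0.2401 × 1707 = 409.9 kg VSS/d.
R_O = Q·ΔS − 1.42 P_X = 1707 − 582.1 = 1125 kg O₂/d.

R_O ≈ 1130 kg O₂/d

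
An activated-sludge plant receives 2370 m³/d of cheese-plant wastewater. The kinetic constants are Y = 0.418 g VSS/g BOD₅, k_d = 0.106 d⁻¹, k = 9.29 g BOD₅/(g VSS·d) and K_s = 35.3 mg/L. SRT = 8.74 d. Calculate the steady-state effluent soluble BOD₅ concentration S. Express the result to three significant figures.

S ≈ 2.12 mg/L

From the Monod/SRT balance for a CMAS, S = K_s·(1+k_d θ_c)/[θ_c·(Y k − k_d) − 1] = 35.3 × (1 + 0.106 × 8.74) / [8.74 × (0.418 × 9.29 − 0.106) − 1] = 68.00 / 32.01 = 2.124 mg/L.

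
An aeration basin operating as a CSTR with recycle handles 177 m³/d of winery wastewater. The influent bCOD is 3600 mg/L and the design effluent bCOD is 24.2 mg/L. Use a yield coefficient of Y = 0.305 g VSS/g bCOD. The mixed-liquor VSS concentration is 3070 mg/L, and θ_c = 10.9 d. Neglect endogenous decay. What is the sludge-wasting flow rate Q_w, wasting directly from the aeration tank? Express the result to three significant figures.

V·X = Y·Q·ΔS·θ_c gives V = 0.305 × 177 × (3600 − 24.2) × 10.9 / 3070 = 685.4 m³.
With mixed-liquor wasting, θ_c = V/Q_w, so Q_w = V/θ_c = 685.4/10.9 = 62.88 m³/d.

Q_w ≈ 62.9 m³/d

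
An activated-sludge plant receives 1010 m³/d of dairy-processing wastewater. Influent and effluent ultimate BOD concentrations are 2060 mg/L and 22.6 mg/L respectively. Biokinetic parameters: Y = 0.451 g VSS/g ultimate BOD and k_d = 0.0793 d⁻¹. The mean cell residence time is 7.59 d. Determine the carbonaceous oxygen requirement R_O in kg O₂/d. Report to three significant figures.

R_O ≈ 1240 kg O₂/d

The observed yield is Y_obs = Y/(1 + k_d·θ_c) = 0.451 / (1 + 0.0793 × 7.59) = 0.451 / 1.602 = 0.2815 g VSS per g ultimate BOD removed.
Substrate removed = Q·(S₀ − S) = 1010 m³/d × (2060 − 22.6) g/m³ = 2.06×10^6 g/d = 2058 kg/d.
P_X = Y_obs·Q·(S₀ − S) = 0.2815 × 2058 = 579.4 kg VSS/d.
R_O = Q·(S₀ − S) − 1.42·P_X = 2058 − 1.42 × 579.4 = 1235 kg O₂/d.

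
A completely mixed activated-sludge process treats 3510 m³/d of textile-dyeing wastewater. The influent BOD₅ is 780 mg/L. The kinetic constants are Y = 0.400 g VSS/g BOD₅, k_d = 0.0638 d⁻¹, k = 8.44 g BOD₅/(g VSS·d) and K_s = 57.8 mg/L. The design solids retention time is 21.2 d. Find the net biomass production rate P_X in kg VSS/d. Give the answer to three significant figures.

P_X ≈ 464 kg VSS/d

Effluent substrate depends only on kinetics and SRT: S = K_s(1 + k_d θ_c) / [θ_c(Yk − k_d) − 1] = 57.8 × (1 + 0.0638 × 21.2) / [21.2 × (0.400 × 8.44 − 0.0638) − 1] = 136.0 / 69.22 = 1.964 mg/L.
Observed yield with endogenous decay: Y_obs = Y / (1 + k_d·θ_c) = 0.400 / (1 + 0.0638 × 21.2) = 0.400 / 2.353 = 0.1700 g VSS/g BOD₅.
Q·(S₀ − S) = 3510 × (780 − 1.96) × 10⁻³ = 2731 kg/d removed.
Net biomass production P_X = Y_obs × Q·(S₀ − S) = 0.1700 × 2731 = 464.3 kg VSS/d.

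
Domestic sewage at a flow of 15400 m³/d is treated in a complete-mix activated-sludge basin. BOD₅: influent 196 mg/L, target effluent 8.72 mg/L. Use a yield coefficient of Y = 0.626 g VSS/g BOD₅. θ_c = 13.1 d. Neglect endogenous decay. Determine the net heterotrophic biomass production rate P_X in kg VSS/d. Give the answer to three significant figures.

With endogenous decay neglected, the observed yield equals the true yield: Y_obs = Y = 0.626 g VSS/g BOD₅.
Q·(S₀ − S) = 15400 × (196 − 8.72) × 10⁻³ = 2884 kg/d removed.
Net biomass production P_X = Y_obs × Q·(S₀ − S) = 0.6260 × 2884 = 1805 kg VSS/d.

P_X ≈ 1810 kg VSS/d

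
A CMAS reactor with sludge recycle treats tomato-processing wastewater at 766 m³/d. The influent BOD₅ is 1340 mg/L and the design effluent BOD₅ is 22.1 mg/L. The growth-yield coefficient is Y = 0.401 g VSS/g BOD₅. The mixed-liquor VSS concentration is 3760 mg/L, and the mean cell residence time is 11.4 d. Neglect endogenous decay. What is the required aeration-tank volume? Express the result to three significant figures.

V ≈ 1230 m³

V·X = Y·Q·ΔS·θ_c gives V = 0.401 × 766 × (1340 − 22.1) × 11.4 / 3760 = 1227 m³.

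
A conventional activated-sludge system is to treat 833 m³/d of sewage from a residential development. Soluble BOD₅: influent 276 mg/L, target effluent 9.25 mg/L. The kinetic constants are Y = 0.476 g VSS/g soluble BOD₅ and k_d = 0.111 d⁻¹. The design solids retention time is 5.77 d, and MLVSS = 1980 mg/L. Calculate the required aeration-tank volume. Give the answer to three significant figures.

From the SRT design equation V = Y Q (S₀−S) θ_c / [X (1 + k_d θ_c)] = 0.476 × 833 × (276 − 9.25) × 5.77 / [1980 × (1 + 0.111 × 5.77)] = 6.1×10^5 / 3248 = 187.9 m³.

V ≈ 188 m³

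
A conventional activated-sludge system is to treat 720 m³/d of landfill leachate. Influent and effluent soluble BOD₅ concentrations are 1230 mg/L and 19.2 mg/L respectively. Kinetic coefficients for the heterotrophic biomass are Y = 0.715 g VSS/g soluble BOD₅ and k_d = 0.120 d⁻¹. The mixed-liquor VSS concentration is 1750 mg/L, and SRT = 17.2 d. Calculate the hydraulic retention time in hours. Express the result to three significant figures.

τ ≈ 66.6 h

From the SRT design equation V = Y Q (S₀−S) θ_c / [X (1 + k_d θ_c)] = 0.715 × 720 × (1230 − 19.2) × 17.2 / [1750 × (1 + 0.120 × 17.2)] = 1.07×10^7 / 5362 = 1999 m³.
Hydraulic retention time τ = V/Q = 1999 / 720 = 2.777 d = 66.65 h.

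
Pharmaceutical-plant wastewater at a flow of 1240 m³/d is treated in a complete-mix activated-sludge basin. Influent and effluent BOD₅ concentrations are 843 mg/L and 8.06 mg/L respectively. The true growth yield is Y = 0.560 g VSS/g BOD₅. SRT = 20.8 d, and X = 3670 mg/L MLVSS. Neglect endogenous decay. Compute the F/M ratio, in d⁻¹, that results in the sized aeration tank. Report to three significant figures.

Biomass mass balance (decay neglected): V·X = Y·Q·(S₀ − S)·θ_c, so V = 0.560 × 1240 × (843 − 8.06) × 20.8 / 3670 = 3286 m³.
Food-to-microorganism ratio F/M = Q S₀ / (V X) = 1240 × 843 / (3286 × 3670) = 0.08668 d⁻¹.

F/M ≈ 0.0867 d⁻¹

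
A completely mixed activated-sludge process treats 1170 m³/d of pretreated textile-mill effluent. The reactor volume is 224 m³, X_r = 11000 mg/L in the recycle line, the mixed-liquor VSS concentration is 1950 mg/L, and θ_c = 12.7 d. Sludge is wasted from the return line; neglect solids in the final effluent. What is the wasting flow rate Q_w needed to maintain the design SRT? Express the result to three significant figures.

Q_w ≈ 3.13 m³/d

Wasting from the return line (neglecting effluent solids): Q_w = V·X / (θ_c·X_r) = 224.0 × 1950 / (12.7 × 11000) = 3.127 m³/d.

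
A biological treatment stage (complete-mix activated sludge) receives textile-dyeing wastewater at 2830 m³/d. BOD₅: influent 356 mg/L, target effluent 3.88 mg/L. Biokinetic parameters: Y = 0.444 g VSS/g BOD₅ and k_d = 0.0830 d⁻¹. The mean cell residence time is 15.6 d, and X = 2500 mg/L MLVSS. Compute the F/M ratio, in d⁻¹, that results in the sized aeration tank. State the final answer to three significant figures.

F/M ≈ 0.335 d⁻¹

Steady-state biomass mass balance: V·X·(1 + k_d·θ_c) = Y·Q·(S₀ − S)·θ_c, so V = 0.444 × 2830 × (356 − 3.88) × 15.6 / [2500 × (1 + 0.0830 × 15.6)] = 6.9×10^6 / 5737 = 1203 m³.
Food-to-microorganism ratio F/M = Q S₀ / (V X) = 2830 × 356 / (1203 × 2500) = 0.3350 d⁻¹.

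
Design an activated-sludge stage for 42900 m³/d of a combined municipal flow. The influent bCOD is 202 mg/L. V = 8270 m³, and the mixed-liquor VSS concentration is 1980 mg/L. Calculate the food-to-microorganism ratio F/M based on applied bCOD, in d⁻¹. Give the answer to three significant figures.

F/M ≈ 0.529 d⁻¹

Food-to-microorganism ratio F/M = Q S₀ / (V X) = 42900 × 202 / (8270 × 1980) = 0.5292 d⁻¹.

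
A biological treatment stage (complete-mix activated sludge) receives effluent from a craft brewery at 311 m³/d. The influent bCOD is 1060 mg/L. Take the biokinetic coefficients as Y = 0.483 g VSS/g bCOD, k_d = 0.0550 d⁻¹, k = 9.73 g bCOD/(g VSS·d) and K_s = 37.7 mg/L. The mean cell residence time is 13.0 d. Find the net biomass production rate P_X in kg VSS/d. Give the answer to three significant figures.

For a completely mixed reactor with recycle the Lawrence–McCarty relation gives S = K_s·(1 + k_d·θ_c) / [θ_c·(Y·k − k_d) − 1] = 37.7 × (1 + 0.0550 × 13.0) / [13.0 × (0.483 × 9.73 − 0.0550) − 1] = 64.66 / 59.38 = 1.089 mg/L.
Correct the yield for decay: Y_obs = Y/(1 + k_d θ_c) = 0.483 / (1 + 0.0550 × 13.0) = 0.483 / 1.715 = 0.2816.
Q·(S₀ − S) = 311 × (1060 − 1.09) × 10⁻³ = 329.3 kg/d removed.
Biomass produced: P_X = Y_obs·Q·ΔS = 0.2816 × 329.3 ≈ 92.75 kg VSS/d.

P_X ≈ 92.7 kg VSS/d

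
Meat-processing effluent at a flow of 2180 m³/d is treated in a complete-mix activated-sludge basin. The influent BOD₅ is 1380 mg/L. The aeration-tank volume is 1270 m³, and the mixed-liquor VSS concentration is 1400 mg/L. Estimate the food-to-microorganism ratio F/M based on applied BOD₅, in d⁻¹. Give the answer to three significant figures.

F/M ≈ 1.69 d⁻¹

F/M = applied load / biomass = Q·S₀/(V·X) = 2180 × 1380 / (1270 × 1400) = 1.692 d⁻¹.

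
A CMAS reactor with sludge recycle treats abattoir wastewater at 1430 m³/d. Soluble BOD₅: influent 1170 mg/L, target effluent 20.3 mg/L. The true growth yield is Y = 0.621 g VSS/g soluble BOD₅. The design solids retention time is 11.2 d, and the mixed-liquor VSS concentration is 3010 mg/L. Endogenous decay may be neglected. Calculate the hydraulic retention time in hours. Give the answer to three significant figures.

τ ≈ 63.8 h

With k_d = 0 the design equation reduces to V = Y Q (S₀−S) θ_c / X = 0.621 × 1430 × (1170 − 20.3) × 11.2 / 3010 = 3799 m³.
Hydraulic retention time τ = V/Q = 3799 / 1430 = 2.657 d = 63.76 h.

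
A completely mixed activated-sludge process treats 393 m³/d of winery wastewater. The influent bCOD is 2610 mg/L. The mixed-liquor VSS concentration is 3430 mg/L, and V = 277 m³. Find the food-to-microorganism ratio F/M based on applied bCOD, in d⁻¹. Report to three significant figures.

F/M = applied load / biomass = Q·S₀/(V·X) = 393 × 2610 / (277.0 × 3430) = 1.080 d⁻¹.

F/M ≈ 1.08 d⁻¹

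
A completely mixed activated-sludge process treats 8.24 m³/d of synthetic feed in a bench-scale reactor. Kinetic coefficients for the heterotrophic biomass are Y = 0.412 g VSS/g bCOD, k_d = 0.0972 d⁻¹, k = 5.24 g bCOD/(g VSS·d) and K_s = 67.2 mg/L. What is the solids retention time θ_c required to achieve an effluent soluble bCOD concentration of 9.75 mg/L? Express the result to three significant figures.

At the target effluent, Y k S/(K_s+S) = 0.412×5.24×9.75/76.95 = 0.2735 d⁻¹.
θ_c = 1/(μ − k_d) = 1/(0.2735 − 0.0972) = 1/0.1763 = 5.671 d.

θ_c ≈ 5.67 d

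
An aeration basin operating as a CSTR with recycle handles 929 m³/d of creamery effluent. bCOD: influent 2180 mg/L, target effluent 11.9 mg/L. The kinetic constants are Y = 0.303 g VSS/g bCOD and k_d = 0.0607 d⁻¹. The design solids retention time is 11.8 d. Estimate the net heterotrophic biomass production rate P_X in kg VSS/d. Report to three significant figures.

Observed yield with endogenous decay: Y_obs = Y / (1 + k_d·θ_c) = 0.303 / (1 + 0.0607 × 11.8) = 0.303 / 1.716 = 0.1765 g VSS/g bCOD.
Substrate removed = Q·(S₀ − S) = 929 m³/d × (2180 − 11.9) g/m³ = 2.01×10^6 g/d = 2014 kg/d.
Biomass produced: P_X = Y_obs·Q·ΔS = 0.1765 × 2014 ≈ 355.6 kg VSS/d.

P_X ≈ 356 kg VSS/d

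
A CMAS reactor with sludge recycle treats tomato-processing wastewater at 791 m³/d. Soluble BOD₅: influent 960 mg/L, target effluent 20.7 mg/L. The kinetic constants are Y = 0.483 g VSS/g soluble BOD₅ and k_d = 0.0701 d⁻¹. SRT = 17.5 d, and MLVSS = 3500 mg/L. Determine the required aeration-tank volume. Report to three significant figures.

Steady-state biomass mass balance: V·X·(1 + k_d·θ_c) = Y·Q·(S₀ − S)·θ_c, so V = 0.483 × 791 × (960 − 20.7) × 17.5 / [3500 × (1 + 0.0701 × 17.5)] = 6.28×10^6 / 7794 = 805.8 m³.

V ≈ 806 m³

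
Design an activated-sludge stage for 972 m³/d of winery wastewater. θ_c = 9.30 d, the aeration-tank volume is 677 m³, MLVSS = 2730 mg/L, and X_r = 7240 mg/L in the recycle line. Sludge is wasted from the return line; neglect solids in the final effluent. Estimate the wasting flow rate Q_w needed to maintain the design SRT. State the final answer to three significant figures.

Q_w ≈ 27.4 m³/d

θ_c = V·X/(Q_w·X_r) when wasting from the recycle, so Q_w = V·X/(θ_c·X_r) = 677.0 × 2730 / (9.30 × 7240) = 27.45 m³/d.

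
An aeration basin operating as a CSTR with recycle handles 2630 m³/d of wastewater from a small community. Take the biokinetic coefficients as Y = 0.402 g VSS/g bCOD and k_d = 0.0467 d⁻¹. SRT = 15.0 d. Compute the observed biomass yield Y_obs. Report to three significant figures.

Y_obs ≈ 0.236 g VSS/g bCOD

The observed yield is Y_obs = Y/(1 + k_d·θ_c) = 0.402 / (1 + 0.0467 × 15.0) = 0.402 / 1.700 = 0.2364 g VSS per g bCOD removed.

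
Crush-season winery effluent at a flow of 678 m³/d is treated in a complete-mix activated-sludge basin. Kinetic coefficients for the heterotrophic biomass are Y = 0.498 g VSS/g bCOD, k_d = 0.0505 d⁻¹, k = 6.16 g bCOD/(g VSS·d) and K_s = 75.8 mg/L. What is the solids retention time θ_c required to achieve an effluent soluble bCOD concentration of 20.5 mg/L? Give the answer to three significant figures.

θ_c ≈ 1.66 d

At the target effluent, Y k S/(K_s+S) = 0.498×6.16×20.5/96.30 = 0.6530 d⁻¹.
1/θ_c = 0.6530 − 0.0505 = 0.6025 d⁻¹, so θ_c = 1.660 d.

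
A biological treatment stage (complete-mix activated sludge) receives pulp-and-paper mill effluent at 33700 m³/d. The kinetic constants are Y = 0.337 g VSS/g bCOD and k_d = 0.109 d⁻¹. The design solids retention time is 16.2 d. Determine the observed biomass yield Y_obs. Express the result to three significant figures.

Y_obs ≈ 0.122 g VSS/g bCOD

Y_obs = Y / (1 + k_d θ_c) = 0.337 / (1 + 0.109 × 16.2) = 0.337 / 2.766 = 0.1218.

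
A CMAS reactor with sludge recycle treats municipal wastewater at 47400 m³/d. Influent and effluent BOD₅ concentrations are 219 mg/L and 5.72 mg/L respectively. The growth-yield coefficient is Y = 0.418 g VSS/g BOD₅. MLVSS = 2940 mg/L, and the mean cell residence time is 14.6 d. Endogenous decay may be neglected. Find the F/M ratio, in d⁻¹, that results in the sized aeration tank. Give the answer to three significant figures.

With k_d = 0 the design equation reduces to V = Y Q (S₀−S) θ_c / X = 0.418 × 47400 × (219 − 5.72) × 14.6 / 2940 = 20985 m³.
Food-to-microorganism ratio F/M = Q S₀ / (V X) = 47400 × 219 / (20985 × 2940) = 0.1683 d⁻¹.

F/M ≈ 0.168 d⁻¹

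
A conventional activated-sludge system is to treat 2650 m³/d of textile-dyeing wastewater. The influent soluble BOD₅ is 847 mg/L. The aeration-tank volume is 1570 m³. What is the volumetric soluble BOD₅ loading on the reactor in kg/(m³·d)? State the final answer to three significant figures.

L_v = Q S₀ / V = 2650 × 847 × 10⁻³ / 1570 = 1.430 kg/(m³·d).

L_v ≈ 1.43 kg soluble BOD₅/(m³·d)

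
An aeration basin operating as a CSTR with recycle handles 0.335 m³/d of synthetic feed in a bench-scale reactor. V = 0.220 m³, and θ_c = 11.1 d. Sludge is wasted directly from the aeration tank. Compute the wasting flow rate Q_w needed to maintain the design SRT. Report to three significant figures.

With mixed-liquor wasting, θ_c = V/Q_w, so Q_w = V/θ_c = 0.2200/11.1 = 0.01982 m³/d.

Q_w ≈ 0.0198 m³/d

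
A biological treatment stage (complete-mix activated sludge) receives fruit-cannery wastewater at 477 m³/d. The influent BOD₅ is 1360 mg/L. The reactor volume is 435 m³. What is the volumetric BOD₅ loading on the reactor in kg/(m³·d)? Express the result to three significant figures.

Applied BOD₅ load per unit volume = Q·S₀/V = (477 × 1360/1000)/435.0 = 1.491 kg BOD₅·m⁻³·d⁻¹.

L_v ≈ 1.49 kg BOD₅/(m³·d)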